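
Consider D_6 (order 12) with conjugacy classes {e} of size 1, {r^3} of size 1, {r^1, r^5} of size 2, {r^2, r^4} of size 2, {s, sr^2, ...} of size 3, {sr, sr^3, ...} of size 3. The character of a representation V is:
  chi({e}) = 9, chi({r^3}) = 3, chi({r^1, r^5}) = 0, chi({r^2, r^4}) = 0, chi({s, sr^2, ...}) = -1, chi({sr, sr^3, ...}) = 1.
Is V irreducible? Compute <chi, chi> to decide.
Not irreducible (reducible): <chi, chi> = 8 > 1.

Derivation: <chi, chi> = (1/|G|) sum_C |C| * |chi(C)|^2 = (1/12)[1*|9|^2 + 1*|3|^2 + 2*|0|^2 + 2*|0|^2 + 3*|-1|^2 + 3*|1|^2]
  = (1/12)[(81) + (9) + (0) + (0) + (3) + (3)] = 96/12 = 8.
A character is irreducible iff <chi, chi> = 1, so this representation is reducible.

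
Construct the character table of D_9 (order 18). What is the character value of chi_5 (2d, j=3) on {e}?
Conjugacy classes: {e} of size 1, {r^1, r^8} of size 2, {r^2, r^7} of size 2, {r^3, r^6} of size 2, {r^4, r^5} of size 2, {s, sr, ..., sr^8} of size 9.
Character table:
  irrep \ class              {e} (size 1)  {r^1, r^8} (size 2)  {r^2, r^7} (size 2)  {r^3, r^6} (size 2)  {r^4, r^5} (size 2)  {s, sr, ..., sr^8} (size 9)
  chi_1 (triv)               1             1                    1                    1                    1                    1                          
  chi_2 (sign: r->1, s->-1)  1             1                    1                    1                    1                    -1                         
  chi_3 (2d, j=1)            2             2*cos(2*pi/9)        2*cos(4*pi/9)        -1                   -2*cos(pi/9)         0                          
  chi_4 (2d, j=2)            2             2*cos(4*pi/9)        -2*cos(pi/9)         -1                   2*cos(2*pi/9)        0                          
  chi_5 (2d, j=3)            2             -1                   -1                   2                    -1                   0                          
  chi_6 (2d, j=4)            2             -2*cos(pi/9)         2*cos(2*pi/9)        -1                   2*cos(4*pi/9)        0                          

Spot check: chi_5 (2d, j=3) on {e} = 2.

Explanation: D_9 has order 2*9 = 18 with 6 conjugacy classes, hence 6 irreducibles. Sum of squared dims 1 + 1 + 4 + 4 + 4 + 4 = 18 = |G|. Linear characters come from the abelianisation; the 2-dimensional irreps have character r^k -> 2*cos(2*pi*j*k/9), reflections -> 0.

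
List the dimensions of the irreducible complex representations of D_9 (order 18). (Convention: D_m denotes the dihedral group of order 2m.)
Dimensions: 1, 1, 2, 2, 2, 2

Details: There are 6 irreducibles (= number of conjugacy classes). Their dimensions d_i satisfy sum d_i^2 = |G| = 18: 1 + 1 + 4 + 4 + 4 + 4 = 18.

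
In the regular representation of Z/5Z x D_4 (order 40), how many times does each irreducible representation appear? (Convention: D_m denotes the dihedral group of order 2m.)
Each irreducible V_i of dimension d_i appears with multiplicity d_i, i.e. rho_reg = (direct sum over all irreducibles V_i) d_i V_i. The irreducible dimensions for Z/5Z x D_4 are 1, 1, 1, 1, 1, 1, 1, 1, 1, 1, 1, 1, 1, 1, 1, 1, 1, 1, 1, 1, 2, 2, 2, 2, 2: 20 irreducibles of dimension 1, each with multiplicity 1; 5 irreducibles of dimension 2, each with multiplicity 2. Total dimension 20*1*1 + 5*2*2 = 40 = |G|.

General theorem: in the regular representation of a finite group G, each irreducible appears with multiplicity equal to its dimension. Check: dim(rho_reg) = sum d_i^2 = 1 + 1 + 1 + 1 + 1 + 1 + 1 + 1 + 1 + 1 + 1 + 1 + 1 + 1 + 1 + 1 + 1 + 1 + 1 + 1 + 4 + 4 + 4 + 4 + 4 = 40 = |G|.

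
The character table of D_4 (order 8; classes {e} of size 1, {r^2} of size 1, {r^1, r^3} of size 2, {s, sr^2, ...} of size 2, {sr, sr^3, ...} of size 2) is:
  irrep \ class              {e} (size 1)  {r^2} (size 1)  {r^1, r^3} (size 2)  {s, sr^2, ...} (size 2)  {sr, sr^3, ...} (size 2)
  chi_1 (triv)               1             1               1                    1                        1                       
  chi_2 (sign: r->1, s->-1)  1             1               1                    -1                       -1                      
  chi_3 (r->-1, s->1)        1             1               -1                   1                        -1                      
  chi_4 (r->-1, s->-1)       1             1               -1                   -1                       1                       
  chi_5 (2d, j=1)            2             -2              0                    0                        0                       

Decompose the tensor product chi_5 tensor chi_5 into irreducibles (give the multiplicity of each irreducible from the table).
chi_5 tensor chi_5 = chi_1 + chi_2 + chi_3 + chi_4 (all other irreducibles have multiplicity 0).

Details: The character of a tensor product is the pointwise product (chi_5 * chi_5)(C) = chi_5(C) * chi_5(C):
  {e}: (2)*(2), {r^2}: (-2)*(-2), {r^1, r^3}: (0)*(0), {s, sr^2, ...}: (0)*(0), {sr, sr^3, ...}: (0)*(0)
so (chi_5 * chi_5) takes values
  {e} -> 4, {r^2} -> 4, {r^1, r^3} -> 0, {s, sr^2, ...} -> 0, {sr, sr^3, ...} -> 0.
Now take the inner product of this character with each irreducible chi from the table, <chi_5*chi_5, chi> = (1/8) sum_C |C| (chi_5*chi_5)(C) conj(chi(C)):
  <chi_5*chi_5, chi_1> = (1/8)[1*(4)*conj(1) + 1*(4)*conj(1) + 2*(0)*conj(1) + 2*(0)*conj(1) + 2*(0)*conj(1)]
      = (1/8)[(4) + (4) + (0) + (0) + (0)] = 8/8 = 1
  <chi_5*chi_5, chi_2> = (1/8)[1*(4)*conj(1) + 1*(4)*conj(1) + 2*(0)*conj(1) + 2*(0)*conj(-1) + 2*(0)*conj(-1)]
      = (1/8)[(4) + (4) + (0) + (0) + (0)] = 8/8 = 1
  <chi_5*chi_5, chi_3> = (1/8)[1*(4)*conj(1) + 1*(4)*conj(1) + 2*(0)*conj(-1) + 2*(0)*conj(1) + 2*(0)*conj(-1)]
      = (1/8)[(4) + (4) + (0) + (0) + (0)] = 8/8 = 1
  <chi_5*chi_5, chi_4> = (1/8)[1*(4)*conj(1) + 1*(4)*conj(1) + 2*(0)*conj(-1) + 2*(0)*conj(-1) + 2*(0)*conj(1)]
      = (1/8)[(4) + (4) + (0) + (0) + (0)] = 8/8 = 1
  <chi_5*chi_5, chi_5> = (1/8)[1*(4)*conj(2) + 1*(4)*conj(-2) + 2*(0)*conj(0) + 2*(0)*conj(0) + 2*(0)*conj(0)]
      = (1/8)[(8) + (-8) + (0) + (0) + (0)] = 0/8 = 0
Hence the multiplicities are chi_1: 1, chi_2: 1, chi_3: 1, chi_4: 1. Dimension check: dim(chi_5)*dim(chi_5) = 2*2 = 4 and sum (mult * dim) = 1*1 + 1*1 + 1*1 + 1*1 = 4.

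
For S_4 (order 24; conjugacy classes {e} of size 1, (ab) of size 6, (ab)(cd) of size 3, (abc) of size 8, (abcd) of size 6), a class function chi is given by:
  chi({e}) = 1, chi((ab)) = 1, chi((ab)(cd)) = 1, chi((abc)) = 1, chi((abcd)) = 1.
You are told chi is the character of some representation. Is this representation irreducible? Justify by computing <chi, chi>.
Irreducible: <chi, chi> = 1.

Justification: <chi, chi> = (1/|G|) sum_C |C| * |chi(C)|^2 = (1/24)[1*|1|^2 + 6*|1|^2 + 3*|1|^2 + 8*|1|^2 + 6*|1|^2]
  = (1/24)[(1) + (6) + (3) + (8) + (6)] = 24/24 = 1.
A character is irreducible iff <chi, chi> = 1, so this representation is irreducible.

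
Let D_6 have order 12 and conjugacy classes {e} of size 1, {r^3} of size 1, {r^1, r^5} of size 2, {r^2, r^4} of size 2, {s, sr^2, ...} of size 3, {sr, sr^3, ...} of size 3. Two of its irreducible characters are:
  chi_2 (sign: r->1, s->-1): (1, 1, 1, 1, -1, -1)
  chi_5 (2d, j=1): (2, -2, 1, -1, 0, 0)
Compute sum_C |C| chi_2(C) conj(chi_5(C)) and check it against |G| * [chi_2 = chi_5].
Sum = 0; so <chi_2, chi_5> = 0 (distinct irreducibles are orthogonal).

Derivation: Compute term by term over conjugacy classes (|C| * chi_2(C) * conj(chi_5(C))):
  1*(1)*conj(2) + 1*(1)*conj(-2) + 2*(1)*conj(1) + 2*(1)*conj(-1) + 3*(-1)*conj(0) + 3*(-1)*conj(0)
  = (2) + (-2) + (2) + (-2) + (0) + (0)
  = 0.
Dividing by |G| = 12 gives 0/12 = 0, matching the row-orthogonality relation <chi_2, chi_5> = [chi_2 = chi_5].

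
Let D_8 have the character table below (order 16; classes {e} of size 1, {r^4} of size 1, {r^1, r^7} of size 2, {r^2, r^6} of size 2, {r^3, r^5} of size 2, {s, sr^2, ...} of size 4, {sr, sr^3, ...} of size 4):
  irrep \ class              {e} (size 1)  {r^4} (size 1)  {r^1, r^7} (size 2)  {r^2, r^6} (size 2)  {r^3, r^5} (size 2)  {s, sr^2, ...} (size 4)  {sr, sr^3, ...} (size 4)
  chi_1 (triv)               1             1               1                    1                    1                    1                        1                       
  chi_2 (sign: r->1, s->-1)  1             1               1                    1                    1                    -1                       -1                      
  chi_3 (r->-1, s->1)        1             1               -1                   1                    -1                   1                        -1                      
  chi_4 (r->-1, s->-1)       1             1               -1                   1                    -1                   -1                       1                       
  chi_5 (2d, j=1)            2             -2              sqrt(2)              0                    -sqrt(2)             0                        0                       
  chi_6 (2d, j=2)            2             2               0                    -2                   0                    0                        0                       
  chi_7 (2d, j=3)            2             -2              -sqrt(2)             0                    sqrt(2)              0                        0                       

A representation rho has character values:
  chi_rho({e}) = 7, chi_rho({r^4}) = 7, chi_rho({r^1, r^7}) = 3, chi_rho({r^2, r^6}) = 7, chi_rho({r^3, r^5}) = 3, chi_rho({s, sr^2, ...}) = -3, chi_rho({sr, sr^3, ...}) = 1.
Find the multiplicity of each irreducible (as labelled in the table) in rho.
Multiplicities: chi_1: 2, chi_2: 3, chi_3: 0, chi_4: 2, chi_5: 0, chi_6: 0, chi_7: 0.

Solution. Use <chi_rho, chi> = (1/|G|) sum_C |C| * chi_rho(C) * conj(chi(C)) with |G| = 16 for each irreducible chi in the table:
  <chi_rho, chi_1> = (1/16)[1*(7)*conj(1) + 1*(7)*conj(1) + 2*(3)*conj(1) + 2*(7)*conj(1) + 2*(3)*conj(1) + 4*(-3)*conj(1) + 4*(1)*conj(1)]
      = (1/16)[(7) + (7) + (6) + (14) + (6) + (-12) + (4)] = 32/16 = 2
  <chi_rho, chi_2> = (1/16)[1*(7)*conj(1) + 1*(7)*conj(1) + 2*(3)*conj(1) + 2*(7)*conj(1) + 2*(3)*conj(1) + 4*(-3)*conj(-1) + 4*(1)*conj(-1)]
      = (1/16)[(7) + (7) + (6) + (14) + (6) + (12) + (-4)] = 48/16 = 3
  <chi_rho, chi_3> = (1/16)[1*(7)*conj(1) + 1*(7)*conj(1) + 2*(3)*conj(-1) + 2*(7)*conj(1) + 2*(3)*conj(-1) + 4*(-3)*conj(1) + 4*(1)*conj(-1)]
      = (1/16)[(7) + (7) + (-6) + (14) + (-6) + (-12) + (-4)] = 0/16 = 0
  <chi_rho, chi_4> = (1/16)[1*(7)*conj(1) + 1*(7)*conj(1) + 2*(3)*conj(-1) + 2*(7)*conj(1) + 2*(3)*conj(-1) + 4*(-3)*conj(-1) + 4*(1)*conj(1)]
      = (1/16)[(7) + (7) + (-6) + (14) + (-6) + (12) + (4)] = 32/16 = 2
  <chi_rho, chi_5> = (1/16)[1*(7)*conj(2) + 1*(7)*conj(-2) + 2*(3)*conj(sqrt(2)) + 2*(7)*conj(0) + 2*(3)*conj(-sqrt(2)) + 4*(-3)*conj(0) + 4*(1)*conj(0)]
      = (1/16)[(14) + (-14) + (6*sqrt(2)) + (0) + (-6*sqrt(2)) + (0) + (0)] = 0/16 = 0
  <chi_rho, chi_6> = (1/16)[1*(7)*conj(2) + 1*(7)*conj(2) + 2*(3)*conj(0) + 2*(7)*conj(-2) + 2*(3)*conj(0) + 4*(-3)*conj(0) + 4*(1)*conj(0)]
      = (1/16)[(14) + (14) + (0) + (-28) + (0) + (0) + (0)] = 0/16 = 0
  <chi_rho, chi_7> = (1/16)[1*(7)*conj(2) + 1*(7)*conj(-2) + 2*(3)*conj(-sqrt(2)) + 2*(7)*conj(0) + 2*(3)*conj(sqrt(2)) + 4*(-3)*conj(0) + 4*(1)*conj(0)]
      = (1/16)[(14) + (-14) + (-6*sqrt(2)) + (0) + (6*sqrt(2)) + (0) + (0)] = 0/16 = 0
Dimension check: dim(rho) = sum (mult * dim) = 2*1 + 3*1 + 0*1 + 2*1 + 0*2 + 0*2 + 0*2 = 7 = chi_rho(e) = 7.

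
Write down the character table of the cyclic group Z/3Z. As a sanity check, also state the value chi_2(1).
Character table of Z/3Z (irreps indexed chi_0,...,chi_2 with chi_k(m) = zeta_3^(k*m), zeta_3 = exp(2*pi*i/3)):
  irrep \ class  {0} (size 1)  {1} (size 1)    {2} (size 1)  
  chi_0          1             1               1             
  chi_1          1             exp(2*I*pi/3)   exp(-2*I*pi/3)
  chi_2          1             exp(-2*I*pi/3)  exp(2*I*pi/3) 

Spot check: chi_2(1) = zeta_3^(2*1) = zeta_3^2 = exp(-2*I*pi/3).

Justification: Z/3Z is abelian, so all 3 irreducible complex representations are 1-dimensional. They are given by chi_k(m) = zeta_3^(k*m) for k = 0,...,2. Row orthogonality: sum_m chi_k(m) conj(chi_l(m)) = 3 * [k = l].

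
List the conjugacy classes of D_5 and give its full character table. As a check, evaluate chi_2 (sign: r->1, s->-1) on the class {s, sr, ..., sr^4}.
Conjugacy classes: {e} of size 1, {r^1, r^4} of size 2, {r^2, r^3} of size 2, {s, sr, ..., sr^4} of size 5.
Character table:
  irrep \ class              {e} (size 1)  {r^1, r^4} (size 2)  {r^2, r^3} (size 2)  {s, sr, ..., sr^4} (size 5)
  chi_1 (triv)               1             1                    1                    1                          
  chi_2 (sign: r->1, s->-1)  1             1                    1                    -1                         
  chi_3 (2d, j=1)            2             -1/2 + sqrt(5)/2     -sqrt(5)/2 - 1/2     0                          
  chi_4 (2d, j=2)            2             -sqrt(5)/2 - 1/2     -1/2 + sqrt(5)/2     0                          

Spot check: chi_2 (sign: r->1, s->-1) on {s, sr, ..., sr^4} = -1.

Details: D_5 has order 2*5 = 10 with 4 conjugacy classes, hence 4 irreducibles. Sum of squared dims 1 + 1 + 4 + 4 = 10 = |G|. Linear characters come from the abelianisation; the 2-dimensional irreps have character r^k -> 2*cos(2*pi*j*k/5), reflections -> 0.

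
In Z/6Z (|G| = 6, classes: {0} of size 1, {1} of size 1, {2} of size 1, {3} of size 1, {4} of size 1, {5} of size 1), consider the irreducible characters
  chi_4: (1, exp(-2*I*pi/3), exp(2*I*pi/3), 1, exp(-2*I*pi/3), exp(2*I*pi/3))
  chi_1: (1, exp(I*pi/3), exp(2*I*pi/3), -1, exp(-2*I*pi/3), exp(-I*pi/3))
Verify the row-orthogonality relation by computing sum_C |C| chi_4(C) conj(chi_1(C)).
Sum = 0; so <chi_4, chi_1> = 0 (distinct irreducibles are orthogonal).

Explanation: Compute term by term over conjugacy classes (|C| * chi_4(C) * conj(chi_1(C))):
  1*(1)*conj(1) + 1*(exp(-2*I*pi/3))*conj(exp(I*pi/3)) + 1*(exp(2*I*pi/3))*conj(exp(2*I*pi/3)) + 1*(1)*conj(-1) + 1*(exp(-2*I*pi/3))*conj(exp(-2*I*pi/3)) + 1*(exp(2*I*pi/3))*conj(exp(-I*pi/3))
  = (1) + (-1) + (1) + (-1) + (1) + (-1)
  = 0.
(Exp terms are combined using exp(i*s)*conj(exp(i*t)) = exp(i*(s-t)), and sums of them are collapsed using the identity that for every m > 1 the m distinct m-th roots of unity sum to 0, e.g. 1 + exp(2*I*pi/3) + exp(-2*I*pi/3) = 0.)
Dividing by |G| = 6 gives 0/6 = 0, matching the row-orthogonality relation <chi_4, chi_1> = [chi_4 = chi_1].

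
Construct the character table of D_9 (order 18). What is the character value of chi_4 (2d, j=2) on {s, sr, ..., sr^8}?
Conjugacy classes: {e} of size 1, {r^1, r^8} of size 2, {r^2, r^7} of size 2, {r^3, r^6} of size 2, {r^4, r^5} of size 2, {s, sr, ..., sr^8} of size 9.
Character table:
  irrep \ class              {e} (size 1)  {r^1, r^8} (size 2)  {r^2, r^7} (size 2)  {r^3, r^6} (size 2)  {r^4, r^5} (size 2)  {s, sr, ..., sr^8} (size 9)
  chi_1 (triv)               1             1                    1                    1                    1                    1                          
  chi_2 (sign: r->1, s->-1)  1             1                    1                    1                    1                    -1                         
  chi_3 (2d, j=1)            2             2*cos(2*pi/9)        2*cos(4*pi/9)        -1                   -2*cos(pi/9)         0                          
  chi_4 (2d, j=2)            2             2*cos(4*pi/9)        -2*cos(pi/9)         -1                   2*cos(2*pi/9)        0                          
  chi_5 (2d, j=3)            2             -1                   -1                   2                    -1                   0                          
  chi_6 (2d, j=4)            2             -2*cos(pi/9)         2*cos(2*pi/9)        -1                   2*cos(4*pi/9)        0                          

Spot check: chi_4 (2d, j=2) on {s, sr, ..., sr^8} = 0.

Proof sketch: D_9 has order 2*9 = 18 with 6 conjugacy classes, hence 6 irreducibles. Sum of squared dims 1 + 1 + 4 + 4 + 4 + 4 = 18 = |G|. Linear characters come from the abelianisation; the 2-dimensional irreps have character r^k -> 2*cos(2*pi*j*k/9), reflections -> 0.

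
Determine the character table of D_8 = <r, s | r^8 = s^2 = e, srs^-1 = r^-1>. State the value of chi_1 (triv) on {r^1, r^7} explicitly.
Conjugacy classes: {e} of size 1, {r^4} of size 1, {r^1, r^7} of size 2, {r^2, r^6} of size 2, {r^3, r^5} of size 2, {s, sr^2, ...} of size 4, {sr, sr^3, ...} of size 4.
Character table:
  irrep \ class              {e} (size 1)  {r^4} (size 1)  {r^1, r^7} (size 2)  {r^2, r^6} (size 2)  {r^3, r^5} (size 2)  {s, sr^2, ...} (size 4)  {sr, sr^3, ...} (size 4)
  chi_1 (triv)               1             1               1                    1                    1                    1                        1                       
  chi_2 (sign: r->1, s->-1)  1             1               1                    1                    1                    -1                       -1                      
  chi_3 (r->-1, s->1)        1             1               -1                   1                    -1                   1                        -1                      
  chi_4 (r->-1, s->-1)       1             1               -1                   1                    -1                   -1                       1                       
  chi_5 (2d, j=1)            2             -2              sqrt(2)              0                    -sqrt(2)             0                        0                       
  chi_6 (2d, j=2)            2             2               0                    -2                   0                    0                        0                       
  chi_7 (2d, j=3)            2             -2              -sqrt(2)             0                    sqrt(2)              0                        0                       

Spot check: chi_1 (triv) on {r^1, r^7} = 1.

Details: D_8 has order 2*8 = 16 with 7 conjugacy classes, hence 7 irreducibles. Sum of squared dims 1 + 1 + 1 + 1 + 4 + 4 + 4 = 16 = |G|. Linear characters come from the abelianisation; the 2-dimensional irreps have character r^k -> 2*cos(2*pi*j*k/8), reflections -> 0.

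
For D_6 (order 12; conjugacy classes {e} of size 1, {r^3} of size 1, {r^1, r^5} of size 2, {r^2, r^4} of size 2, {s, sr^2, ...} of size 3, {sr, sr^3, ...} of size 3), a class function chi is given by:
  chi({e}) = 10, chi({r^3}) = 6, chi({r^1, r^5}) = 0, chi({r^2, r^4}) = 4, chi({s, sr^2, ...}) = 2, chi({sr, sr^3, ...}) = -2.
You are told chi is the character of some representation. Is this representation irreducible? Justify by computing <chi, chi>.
Not irreducible (reducible): <chi, chi> = 16 > 1.

Details: <chi, chi> = (1/|G|) sum_C |C| * |chi(C)|^2 = (1/12)[1*|10|^2 + 1*|6|^2 + 2*|0|^2 + 2*|4|^2 + 3*|2|^2 + 3*|-2|^2]
  = (1/12)[(100) + (36) + (0) + (32) + (12) + (12)] = 192/12 = 16.
A character is irreducible iff <chi, chi> = 1, so this representation is reducible.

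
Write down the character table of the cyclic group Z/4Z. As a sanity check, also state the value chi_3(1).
Character table of Z/4Z (irreps indexed chi_0,...,chi_3 with chi_k(m) = zeta_4^(k*m), zeta_4 = exp(2*pi*i/4)):
  irrep \ class  {0} (size 1)  {1} (size 1)  {2} (size 1)  {3} (size 1)
  chi_0          1             1             1             1           
  chi_1          1             I             -1            -I          
  chi_2          1             -1            1             -1          
  chi_3          1             -I            -1            I           

Spot check: chi_3(1) = zeta_4^(3*1) = zeta_4^3 = -I.

Explanation: Z/4Z is abelian, so all 4 irreducible complex representations are 1-dimensional. They are given by chi_k(m) = zeta_4^(k*m) for k = 0,...,3. Row orthogonality: sum_m chi_k(m) conj(chi_l(m)) = 4 * [k = l].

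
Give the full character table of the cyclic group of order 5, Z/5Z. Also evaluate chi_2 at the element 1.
Character table of Z/5Z (irreps indexed chi_0,...,chi_4 with chi_k(m) = zeta_5^(k*m), zeta_5 = exp(2*pi*i/5)):
  irrep \ class  {0} (size 1)  {1} (size 1)    {2} (size 1)    {3} (size 1)    {4} (size 1)  
  chi_0          1             1               1               1               1             
  chi_1          1             exp(2*I*pi/5)   exp(4*I*pi/5)   exp(-4*I*pi/5)  exp(-2*I*pi/5)
  chi_2          1             exp(4*I*pi/5)   exp(-2*I*pi/5)  exp(2*I*pi/5)   exp(-4*I*pi/5)
  chi_3          1             exp(-4*I*pi/5)  exp(2*I*pi/5)   exp(-2*I*pi/5)  exp(4*I*pi/5) 
  chi_4          1             exp(-2*I*pi/5)  exp(-4*I*pi/5)  exp(4*I*pi/5)   exp(2*I*pi/5) 

Spot check: chi_2(1) = zeta_5^(2*1) = zeta_5^2 = exp(4*I*pi/5).

Details: Z/5Z is abelian, so all 5 irreducible complex representations are 1-dimensional. They are given by chi_k(m) = zeta_5^(k*m) for k = 0,...,4. Row orthogonality: sum_m chi_k(m) conj(chi_l(m)) = 5 * [k = l].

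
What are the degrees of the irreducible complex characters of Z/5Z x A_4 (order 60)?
Dimensions: 1, 1, 1, 1, 1, 1, 1, 1, 1, 1, 1, 1, 1, 1, 1, 3, 3, 3, 3, 3

Why: There are 20 irreducibles (= number of conjugacy classes). Their dimensions d_i satisfy sum d_i^2 = |G| = 60: 1 + 1 + 1 + 1 + 1 + 1 + 1 + 1 + 1 + 1 + 1 + 1 + 1 + 1 + 1 + 9 + 9 + 9 + 9 + 9 = 60. (For the product with Z/5Z: each of the 5 1-dim characters of Z/5Z tensors with each irrep of A_4, giving 5 copies of each A_4-dimension.)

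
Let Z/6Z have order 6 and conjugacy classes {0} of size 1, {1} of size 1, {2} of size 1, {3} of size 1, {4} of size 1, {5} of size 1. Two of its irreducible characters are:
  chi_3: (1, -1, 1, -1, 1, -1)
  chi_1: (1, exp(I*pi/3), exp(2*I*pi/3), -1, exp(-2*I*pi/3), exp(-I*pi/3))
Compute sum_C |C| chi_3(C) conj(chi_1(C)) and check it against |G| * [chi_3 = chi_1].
Sum = 0; so <chi_3, chi_1> = 0 (distinct irreducibles are orthogonal).

Compute term by term over conjugacy classes (|C| * chi_3(C) * conj(chi_1(C))):
  1*(1)*conj(1) + 1*(-1)*conj(exp(I*pi/3)) + 1*(1)*conj(exp(2*I*pi/3)) + 1*(-1)*conj(-1) + 1*(1)*conj(exp(-2*I*pi/3)) + 1*(-1)*conj(exp(-I*pi/3))
  = (1) + (-exp(-I*pi/3)) + (exp(-2*I*pi/3)) + (1) + (exp(2*I*pi/3)) + (-exp(I*pi/3))
  = 0.
(Exp terms are combined using exp(i*s)*conj(exp(i*t)) = exp(i*(s-t)), and sums of them are collapsed using the identity that for every m > 1 the m distinct m-th roots of unity sum to 0, e.g. 1 + exp(2*I*pi/3) + exp(-2*I*pi/3) = 0.)
Dividing by |G| = 6 gives 0/6 = 0, matching the row-orthogonality relation <chi_3, chi_1> = [chi_3 = chi_1].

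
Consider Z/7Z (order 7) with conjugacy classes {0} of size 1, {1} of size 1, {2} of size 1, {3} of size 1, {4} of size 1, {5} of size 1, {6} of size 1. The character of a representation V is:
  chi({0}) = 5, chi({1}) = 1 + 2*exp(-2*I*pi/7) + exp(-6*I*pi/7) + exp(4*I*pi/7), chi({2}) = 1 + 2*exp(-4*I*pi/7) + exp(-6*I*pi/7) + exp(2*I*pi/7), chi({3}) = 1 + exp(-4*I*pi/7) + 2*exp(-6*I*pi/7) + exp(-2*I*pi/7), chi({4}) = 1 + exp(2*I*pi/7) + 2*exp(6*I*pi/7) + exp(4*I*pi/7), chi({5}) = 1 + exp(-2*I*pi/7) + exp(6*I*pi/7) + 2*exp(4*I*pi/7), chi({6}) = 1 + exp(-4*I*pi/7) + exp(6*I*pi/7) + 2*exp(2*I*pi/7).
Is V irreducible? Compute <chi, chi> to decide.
Not irreducible (reducible): <chi, chi> = 7 > 1.

Working: <chi, chi> = (1/|G|) sum_C |C| * |chi(C)|^2 = (1/7)[1*|5|^2 + 1*|1 + 2*exp(-2*I*pi/7) + exp(-6*I*pi/7) + exp(4*I*pi/7)|^2 + 1*|1 + 2*exp(-4*I*pi/7) + exp(-6*I*pi/7) + exp(2*I*pi/7)|^2 + 1*|1 + exp(-4*I*pi/7) + 2*exp(-6*I*pi/7) + exp(-2*I*pi/7)|^2 + 1*|1 + exp(2*I*pi/7) + 2*exp(6*I*pi/7) + exp(4*I*pi/7)|^2 + 1*|1 + exp(-2*I*pi/7) + exp(6*I*pi/7) + 2*exp(4*I*pi/7)|^2 + 1*|1 + exp(-4*I*pi/7) + exp(6*I*pi/7) + 2*exp(2*I*pi/7)|^2]
  = (1/7)[(25) + (7 + 4*exp(-4*I*pi/7) + 2*exp(-2*I*pi/7) + 3*exp(-6*I*pi/7) + 3*exp(6*I*pi/7) + 2*exp(2*I*pi/7) + 4*exp(4*I*pi/7)) + (7 + 3*exp(-2*I*pi/7) + 2*exp(-4*I*pi/7) + 4*exp(-6*I*pi/7) + 4*exp(6*I*pi/7) + 2*exp(4*I*pi/7) + 3*exp(2*I*pi/7)) + (7 + 4*exp(-2*I*pi/7) + 3*exp(-4*I*pi/7) + 2*exp(-6*I*pi/7) + 2*exp(6*I*pi/7) + 3*exp(4*I*pi/7) + 4*exp(2*I*pi/7)) + (7 + 4*exp(-2*I*pi/7) + 3*exp(-4*I*pi/7) + 2*exp(-6*I*pi/7) + 2*exp(6*I*pi/7) + 3*exp(4*I*pi/7) + 4*exp(2*I*pi/7)) + (7 + 3*exp(-2*I*pi/7) + 2*exp(-4*I*pi/7) + 4*exp(-6*I*pi/7) + 4*exp(6*I*pi/7) + 2*exp(4*I*pi/7) + 3*exp(2*I*pi/7)) + (7 + 4*exp(-4*I*pi/7) + 2*exp(-2*I*pi/7) + 3*exp(-6*I*pi/7) + 3*exp(6*I*pi/7) + 2*exp(2*I*pi/7) + 4*exp(4*I*pi/7))] = 49/7 = 7.
(Exp terms are combined using exp(i*s)*conj(exp(i*t)) = exp(i*(s-t)), and sums of them are collapsed using the identity that for every m > 1 the m distinct m-th roots of unity sum to 0, e.g. 1 + exp(2*I*pi/3) + exp(-2*I*pi/3) = 0.)
A character is irreducible iff <chi, chi> = 1, so this representation is reducible.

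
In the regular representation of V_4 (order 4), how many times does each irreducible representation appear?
Each irreducible V_i of dimension d_i appears with multiplicity d_i, i.e. rho_reg = (direct sum over all irreducibles V_i) d_i V_i. The irreducible dimensions for V_4 are 1, 1, 1, 1: 4 irreducibles of dimension 1, each with multiplicity 1. Total dimension 4*1*1 = 4 = |G|.

Why: General theorem: in the regular representation of a finite group G, each irreducible appears with multiplicity equal to its dimension. Check: dim(rho_reg) = sum d_i^2 = 1 + 1 + 1 + 1 = 4 = |G|.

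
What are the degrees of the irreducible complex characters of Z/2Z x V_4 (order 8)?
Dimensions: 1, 1, 1, 1, 1, 1, 1, 1

There are 8 irreducibles (= number of conjugacy classes). Their dimensions d_i satisfy sum d_i^2 = |G| = 8: 1 + 1 + 1 + 1 + 1 + 1 + 1 + 1 = 8. (For the product with Z/2Z: each of the 2 1-dim characters of Z/2Z tensors with each irrep of V_4, giving 2 copies of each V_4-dimension.)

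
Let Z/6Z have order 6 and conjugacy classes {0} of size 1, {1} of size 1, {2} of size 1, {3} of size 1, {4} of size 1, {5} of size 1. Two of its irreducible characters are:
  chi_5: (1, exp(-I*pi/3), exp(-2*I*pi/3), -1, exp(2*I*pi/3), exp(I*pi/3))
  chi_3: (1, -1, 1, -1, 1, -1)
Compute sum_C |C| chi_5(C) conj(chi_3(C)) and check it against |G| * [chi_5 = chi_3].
Sum = 0; so <chi_5, chi_3> = 0 (distinct irreducibles are orthogonal).

Details: Compute term by term over conjugacy classes (|C| * chi_5(C) * conj(chi_3(C))):
  1*(1)*conj(1) + 1*(exp(-I*pi/3))*conj(-1) + 1*(exp(-2*I*pi/3))*conj(1) + 1*(-1)*conj(-1) + 1*(exp(2*I*pi/3))*conj(1) + 1*(exp(I*pi/3))*conj(-1)
  = (1) + (-exp(-I*pi/3)) + (exp(-2*I*pi/3)) + (1) + (exp(2*I*pi/3)) + (-exp(I*pi/3))
  = 0.
(Exp terms are combined using exp(i*s)*conj(exp(i*t)) = exp(i*(s-t)), and sums of them are collapsed using the identity that for every m > 1 the m distinct m-th roots of unity sum to 0, e.g. 1 + exp(2*I*pi/3) + exp(-2*I*pi/3) = 0.)
Dividing by |G| = 6 gives 0/6 = 0, matching the row-orthogonality relation <chi_5, chi_3> = [chi_5 = chi_3].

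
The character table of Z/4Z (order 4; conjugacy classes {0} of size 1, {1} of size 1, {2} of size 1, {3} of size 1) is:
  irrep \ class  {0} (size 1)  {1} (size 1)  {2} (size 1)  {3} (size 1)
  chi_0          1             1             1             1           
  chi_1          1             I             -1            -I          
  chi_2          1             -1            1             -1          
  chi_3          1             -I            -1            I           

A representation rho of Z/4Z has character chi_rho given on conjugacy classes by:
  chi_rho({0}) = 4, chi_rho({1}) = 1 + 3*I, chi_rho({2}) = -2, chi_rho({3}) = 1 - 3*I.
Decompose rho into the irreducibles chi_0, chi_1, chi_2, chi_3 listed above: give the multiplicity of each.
Multiplicities: chi_0: 1, chi_1: 3, chi_2: 0, chi_3: 0.

Explanation: Use <chi_rho, chi> = (1/|G|) sum_C |C| * chi_rho(C) * conj(chi(C)) with |G| = 4 for each irreducible chi in the table:
  <chi_rho, chi_0> = (1/4)[1*(4)*conj(1) + 1*(1 + 3*I)*conj(1) + 1*(-2)*conj(1) + 1*(1 - 3*I)*conj(1)]
      = (1/4)[(4) + (1 + 3*I) + (-2) + (1 - 3*I)] = 4/4 = 1
  <chi_rho, chi_1> = (1/4)[1*(4)*conj(1) + 1*(1 + 3*I)*conj(I) + 1*(-2)*conj(-1) + 1*(1 - 3*I)*conj(-I)]
      = (1/4)[(4) + (3 - I) + (2) + (3 + I)] = 12/4 = 3
  <chi_rho, chi_2> = (1/4)[1*(4)*conj(1) + 1*(1 + 3*I)*conj(-1) + 1*(-2)*conj(1) + 1*(1 - 3*I)*conj(-1)]
      = (1/4)[(4) + (-1 - 3*I) + (-2) + (-1 + 3*I)] = 0/4 = 0
  <chi_rho, chi_3> = (1/4)[1*(4)*conj(1) + 1*(1 + 3*I)*conj(-I) + 1*(-2)*conj(-1) + 1*(1 - 3*I)*conj(I)]
      = (1/4)[(4) + (-3 + I) + (2) + (-3 - I)] = 0/4 = 0
(Exp terms are combined using exp(i*s)*conj(exp(i*t)) = exp(i*(s-t)), and sums of them are collapsed using the identity that for every m > 1 the m distinct m-th roots of unity sum to 0, e.g. 1 + exp(2*I*pi/3) + exp(-2*I*pi/3) = 0.)
Dimension check: dim(rho) = sum (mult * dim) = 1*1 + 3*1 + 0*1 + 0*1 = 4 = chi_rho(e) = 4.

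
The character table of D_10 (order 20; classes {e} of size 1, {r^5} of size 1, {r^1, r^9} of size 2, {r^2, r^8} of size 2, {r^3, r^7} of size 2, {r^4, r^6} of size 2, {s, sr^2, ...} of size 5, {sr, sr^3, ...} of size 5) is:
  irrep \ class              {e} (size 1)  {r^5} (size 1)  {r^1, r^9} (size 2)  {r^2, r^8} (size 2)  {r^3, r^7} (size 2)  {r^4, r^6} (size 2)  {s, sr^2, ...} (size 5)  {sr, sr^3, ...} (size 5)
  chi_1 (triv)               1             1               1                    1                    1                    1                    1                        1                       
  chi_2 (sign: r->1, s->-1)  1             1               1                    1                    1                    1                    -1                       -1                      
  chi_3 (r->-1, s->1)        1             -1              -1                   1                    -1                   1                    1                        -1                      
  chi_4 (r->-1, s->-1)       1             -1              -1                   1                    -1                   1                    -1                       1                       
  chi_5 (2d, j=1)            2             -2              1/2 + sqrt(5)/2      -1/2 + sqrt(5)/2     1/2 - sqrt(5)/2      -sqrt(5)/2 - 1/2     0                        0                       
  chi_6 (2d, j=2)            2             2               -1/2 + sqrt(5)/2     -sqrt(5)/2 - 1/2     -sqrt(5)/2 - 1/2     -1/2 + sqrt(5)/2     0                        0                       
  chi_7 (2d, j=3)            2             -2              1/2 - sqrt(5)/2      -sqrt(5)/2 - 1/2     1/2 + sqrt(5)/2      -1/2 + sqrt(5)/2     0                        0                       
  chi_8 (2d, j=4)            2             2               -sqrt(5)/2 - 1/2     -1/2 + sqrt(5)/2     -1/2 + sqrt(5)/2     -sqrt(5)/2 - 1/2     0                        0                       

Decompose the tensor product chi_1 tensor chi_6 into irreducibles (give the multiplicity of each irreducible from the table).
chi_1 tensor chi_6 = chi_6 (all other irreducibles have multiplicity 0).

Proof sketch: The character of a tensor product is the pointwise product (chi_1 * chi_6)(C) = chi_1(C) * chi_6(C):
  {e}: (1)*(2), {r^5}: (1)*(2), {r^1, r^9}: (1)*(-1/2 + sqrt(5)/2), {r^2, r^8}: (1)*(-sqrt(5)/2 - 1/2), {r^3, r^7}: (1)*(-sqrt(5)/2 - 1/2), {r^4, r^6}: (1)*(-1/2 + sqrt(5)/2), {s, sr^2, ...}: (1)*(0), {sr, sr^3, ...}: (1)*(0)
so (chi_1 * chi_6) takes values
  {e} -> 2, {r^5} -> 2, {r^1, r^9} -> -1/2 + sqrt(5)/2, {r^2, r^8} -> -sqrt(5)/2 - 1/2, {r^3, r^7} -> -sqrt(5)/2 - 1/2, {r^4, r^6} -> -1/2 + sqrt(5)/2, {s, sr^2, ...} -> 0, {sr, sr^3, ...} -> 0.
Now take the inner product of this character with each irreducible chi from the table, <chi_1*chi_6, chi> = (1/20) sum_C |C| (chi_1*chi_6)(C) conj(chi(C)):
  <chi_1*chi_6, chi_1> = (1/20)[1*(2)*conj(1) + 1*(2)*conj(1) + 2*(-1/2 + sqrt(5)/2)*conj(1) + 2*(-sqrt(5)/2 - 1/2)*conj(1) + 2*(-sqrt(5)/2 - 1/2)*conj(1) + 2*(-1/2 + sqrt(5)/2)*conj(1) + 5*(0)*conj(1) + 5*(0)*conj(1)]
      = (1/20)[(2) + (2) + (-1 + sqrt(5)) + (-sqrt(5) - 1) + (-sqrt(5) - 1) + (-1 + sqrt(5)) + (0) + (0)] = 0/20 = 0
  <chi_1*chi_6, chi_2> = (1/20)[1*(2)*conj(1) + 1*(2)*conj(1) + 2*(-1/2 + sqrt(5)/2)*conj(1) + 2*(-sqrt(5)/2 - 1/2)*conj(1) + 2*(-sqrt(5)/2 - 1/2)*conj(1) + 2*(-1/2 + sqrt(5)/2)*conj(1) + 5*(0)*conj(-1) + 5*(0)*conj(-1)]
      = (1/20)[(2) + (2) + (-1 + sqrt(5)) + (-sqrt(5) - 1) + (-sqrt(5) - 1) + (-1 + sqrt(5)) + (0) + (0)] = 0/20 = 0
  <chi_1*chi_6, chi_3> = (1/20)[1*(2)*conj(1) + 1*(2)*conj(-1) + 2*(-1/2 + sqrt(5)/2)*conj(-1) + 2*(-sqrt(5)/2 - 1/2)*conj(1) + 2*(-sqrt(5)/2 - 1/2)*conj(-1) + 2*(-1/2 + sqrt(5)/2)*conj(1) + 5*(0)*conj(1) + 5*(0)*conj(-1)]
      = (1/20)[(2) + (-2) + (1 - sqrt(5)) + (-sqrt(5) - 1) + (1 + sqrt(5)) + (-1 + sqrt(5)) + (0) + (0)] = 0/20 = 0
  <chi_1*chi_6, chi_4> = (1/20)[1*(2)*conj(1) + 1*(2)*conj(-1) + 2*(-1/2 + sqrt(5)/2)*conj(-1) + 2*(-sqrt(5)/2 - 1/2)*conj(1) + 2*(-sqrt(5)/2 - 1/2)*conj(-1) + 2*(-1/2 + sqrt(5)/2)*conj(1) + 5*(0)*conj(-1) + 5*(0)*conj(1)]
      = (1/20)[(2) + (-2) + (1 - sqrt(5)) + (-sqrt(5) - 1) + (1 + sqrt(5)) + (-1 + sqrt(5)) + (0) + (0)] = 0/20 = 0
  <chi_1*chi_6, chi_5> = (1/20)[1*(2)*conj(2) + 1*(2)*conj(-2) + 2*(-1/2 + sqrt(5)/2)*conj(1/2 + sqrt(5)/2) + 2*(-sqrt(5)/2 - 1/2)*conj(-1/2 + sqrt(5)/2) + 2*(-sqrt(5)/2 - 1/2)*conj(1/2 - sqrt(5)/2) + 2*(-1/2 + sqrt(5)/2)*conj(-sqrt(5)/2 - 1/2) + 5*(0)*conj(0) + 5*(0)*conj(0)]
      = (1/20)[(4) + (-4) + (2) + (-2) + (2) + (-2) + (0) + (0)] = 0/20 = 0
  <chi_1*chi_6, chi_6> = (1/20)[1*(2)*conj(2) + 1*(2)*conj(2) + 2*(-1/2 + sqrt(5)/2)*conj(-1/2 + sqrt(5)/2) + 2*(-sqrt(5)/2 - 1/2)*conj(-sqrt(5)/2 - 1/2) + 2*(-sqrt(5)/2 - 1/2)*conj(-sqrt(5)/2 - 1/2) + 2*(-1/2 + sqrt(5)/2)*conj(-1/2 + sqrt(5)/2) + 5*(0)*conj(0) + 5*(0)*conj(0)]
      = (1/20)[(4) + (4) + (3 - sqrt(5)) + (sqrt(5) + 3) + (sqrt(5) + 3) + (3 - sqrt(5)) + (0) + (0)] = 20/20 = 1
  <chi_1*chi_6, chi_7> = (1/20)[1*(2)*conj(2) + 1*(2)*conj(-2) + 2*(-1/2 + sqrt(5)/2)*conj(1/2 - sqrt(5)/2) + 2*(-sqrt(5)/2 - 1/2)*conj(-sqrt(5)/2 - 1/2) + 2*(-sqrt(5)/2 - 1/2)*conj(1/2 + sqrt(5)/2) + 2*(-1/2 + sqrt(5)/2)*conj(-1/2 + sqrt(5)/2) + 5*(0)*conj(0) + 5*(0)*conj(0)]
      = (1/20)[(4) + (-4) + (-3 + sqrt(5)) + (sqrt(5) + 3) + (-3 - sqrt(5)) + (3 - sqrt(5)) + (0) + (0)] = 0/20 = 0
  <chi_1*chi_6, chi_8> = (1/20)[1*(2)*conj(2) + 1*(2)*conj(2) + 2*(-1/2 + sqrt(5)/2)*conj(-sqrt(5)/2 - 1/2) + 2*(-sqrt(5)/2 - 1/2)*conj(-1/2 + sqrt(5)/2) + 2*(-sqrt(5)/2 - 1/2)*conj(-1/2 + sqrt(5)/2) + 2*(-1/2 + sqrt(5)/2)*conj(-sqrt(5)/2 - 1/2) + 5*(0)*conj(0) + 5*(0)*conj(0)]
      = (1/20)[(4) + (4) + (-2) + (-2) + (-2) + (-2) + (0) + (0)] = 0/20 = 0
Hence the multiplicities are chi_6: 1. Dimension check: dim(chi_1)*dim(chi_6) = 1*2 = 2 and sum (mult * dim) = 1*2 = 2.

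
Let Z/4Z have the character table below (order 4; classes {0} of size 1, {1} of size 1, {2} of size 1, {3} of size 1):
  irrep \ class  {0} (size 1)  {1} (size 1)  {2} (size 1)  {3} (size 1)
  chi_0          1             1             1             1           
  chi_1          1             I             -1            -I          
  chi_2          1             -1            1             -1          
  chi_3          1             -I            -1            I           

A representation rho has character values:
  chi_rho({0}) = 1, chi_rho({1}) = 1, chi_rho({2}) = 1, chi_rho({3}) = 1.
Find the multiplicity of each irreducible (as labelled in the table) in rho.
Multiplicities: chi_0: 1, chi_1: 0, chi_2: 0, chi_3: 0.

Use <chi_rho, chi> = (1/|G|) sum_C |C| * chi_rho(C) * conj(chi(C)) with |G| = 4 for each irreducible chi in the table:
  <chi_rho, chi_0> = (1/4)[1*(1)*conj(1) + 1*(1)*conj(1) + 1*(1)*conj(1) + 1*(1)*conj(1)]
      = (1/4)[(1) + (1) + (1) + (1)] = 4/4 = 1
  <chi_rho, chi_1> = (1/4)[1*(1)*conj(1) + 1*(1)*conj(I) + 1*(1)*conj(-1) + 1*(1)*conj(-I)]
      = (1/4)[(1) + (-I) + (-1) + (I)] = 0/4 = 0
  <chi_rho, chi_2> = (1/4)[1*(1)*conj(1) + 1*(1)*conj(-1) + 1*(1)*conj(1) + 1*(1)*conj(-1)]
      = (1/4)[(1) + (-1) + (1) + (-1)] = 0/4 = 0
  <chi_rho, chi_3> = (1/4)[1*(1)*conj(1) + 1*(1)*conj(-I) + 1*(1)*conj(-1) + 1*(1)*conj(I)]
      = (1/4)[(1) + (I) + (-1) + (-I)] = 0/4 = 0
(Exp terms are combined using exp(i*s)*conj(exp(i*t)) = exp(i*(s-t)), and sums of them are collapsed using the identity that for every m > 1 the m distinct m-th roots of unity sum to 0, e.g. 1 + exp(2*I*pi/3) + exp(-2*I*pi/3) = 0.)
Dimension check: dim(rho) = sum (mult * dim) = 1*1 + 0*1 + 0*1 + 0*1 = 1 = chi_rho(e) = 1.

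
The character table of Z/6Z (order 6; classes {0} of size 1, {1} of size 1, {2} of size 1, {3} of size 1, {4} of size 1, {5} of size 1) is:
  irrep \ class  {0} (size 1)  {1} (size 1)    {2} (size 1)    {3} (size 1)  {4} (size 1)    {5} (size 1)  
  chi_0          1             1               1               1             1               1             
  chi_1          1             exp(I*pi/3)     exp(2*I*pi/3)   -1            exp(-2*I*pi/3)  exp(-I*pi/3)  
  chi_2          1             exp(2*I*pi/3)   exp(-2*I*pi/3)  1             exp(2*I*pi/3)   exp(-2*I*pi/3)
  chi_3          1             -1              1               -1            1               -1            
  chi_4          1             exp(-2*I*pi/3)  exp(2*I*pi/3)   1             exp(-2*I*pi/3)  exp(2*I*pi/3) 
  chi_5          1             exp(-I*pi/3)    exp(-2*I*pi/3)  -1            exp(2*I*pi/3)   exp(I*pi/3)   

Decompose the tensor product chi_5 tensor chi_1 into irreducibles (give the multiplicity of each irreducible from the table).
chi_5 tensor chi_1 = chi_0 (all other irreducibles have multiplicity 0).

Argument: The character of a tensor product is the pointwise product (chi_5 * chi_1)(C) = chi_5(C) * chi_1(C):
  {0}: (1)*(1), {1}: (exp(-I*pi/3))*(exp(I*pi/3)), {2}: (exp(-2*I*pi/3))*(exp(2*I*pi/3)), {3}: (-1)*(-1), {4}: (exp(2*I*pi/3))*(exp(-2*I*pi/3)), {5}: (exp(I*pi/3))*(exp(-I*pi/3))
so (chi_5 * chi_1) takes values
  {0} -> 1, {1} -> 1, {2} -> 1, {3} -> 1, {4} -> 1, {5} -> 1.
Now take the inner product of this character with each irreducible chi from the table, <chi_5*chi_1, chi> = (1/6) sum_C |C| (chi_5*chi_1)(C) conj(chi(C)):
  <chi_5*chi_1, chi_0> = (1/6)[1*(1)*conj(1) + 1*(1)*conj(1) + 1*(1)*conj(1) + 1*(1)*conj(1) + 1*(1)*conj(1) + 1*(1)*conj(1)]
      = (1/6)[(1) + (1) + (1) + (1) + (1) + (1)] = 6/6 = 1
  <chi_5*chi_1, chi_1> = (1/6)[1*(1)*conj(1) + 1*(1)*conj(exp(I*pi/3)) + 1*(1)*conj(exp(2*I*pi/3)) + 1*(1)*conj(-1) + 1*(1)*conj(exp(-2*I*pi/3)) + 1*(1)*conj(exp(-I*pi/3))]
      = (1/6)[(1) + (exp(-I*pi/3)) + (exp(-2*I*pi/3)) + (-1) + (exp(2*I*pi/3)) + (exp(I*pi/3))] = 0/6 = 0
  <chi_5*chi_1, chi_2> = (1/6)[1*(1)*conj(1) + 1*(1)*conj(exp(2*I*pi/3)) + 1*(1)*conj(exp(-2*I*pi/3)) + 1*(1)*conj(1) + 1*(1)*conj(exp(2*I*pi/3)) + 1*(1)*conj(exp(-2*I*pi/3))]
      = (1/6)[(1) + (exp(-2*I*pi/3)) + (exp(2*I*pi/3)) + (1) + (exp(-2*I*pi/3)) + (exp(2*I*pi/3))] = 0/6 = 0
  <chi_5*chi_1, chi_3> = (1/6)[1*(1)*conj(1) + 1*(1)*conj(-1) + 1*(1)*conj(1) + 1*(1)*conj(-1) + 1*(1)*conj(1) + 1*(1)*conj(-1)]
      = (1/6)[(1) + (-1) + (1) + (-1) + (1) + (-1)] = 0/6 = 0
  <chi_5*chi_1, chi_4> = (1/6)[1*(1)*conj(1) + 1*(1)*conj(exp(-2*I*pi/3)) + 1*(1)*conj(exp(2*I*pi/3)) + 1*(1)*conj(1) + 1*(1)*conj(exp(-2*I*pi/3)) + 1*(1)*conj(exp(2*I*pi/3))]
      = (1/6)[(1) + (exp(2*I*pi/3)) + (exp(-2*I*pi/3)) + (1) + (exp(2*I*pi/3)) + (exp(-2*I*pi/3))] = 0/6 = 0
  <chi_5*chi_1, chi_5> = (1/6)[1*(1)*conj(1) + 1*(1)*conj(exp(-I*pi/3)) + 1*(1)*conj(exp(-2*I*pi/3)) + 1*(1)*conj(-1) + 1*(1)*conj(exp(2*I*pi/3)) + 1*(1)*conj(exp(I*pi/3))]
      = (1/6)[(1) + (exp(I*pi/3)) + (exp(2*I*pi/3)) + (-1) + (exp(-2*I*pi/3)) + (exp(-I*pi/3))] = 0/6 = 0
(Exp terms are combined using exp(i*s)*conj(exp(i*t)) = exp(i*(s-t)), and sums of them are collapsed using the identity that for every m > 1 the m distinct m-th roots of unity sum to 0, e.g. 1 + exp(2*I*pi/3) + exp(-2*I*pi/3) = 0.)
Hence the multiplicities are chi_0: 1. Dimension check: dim(chi_5)*dim(chi_1) = 1*1 = 1 and sum (mult * dim) = 1*1 = 1.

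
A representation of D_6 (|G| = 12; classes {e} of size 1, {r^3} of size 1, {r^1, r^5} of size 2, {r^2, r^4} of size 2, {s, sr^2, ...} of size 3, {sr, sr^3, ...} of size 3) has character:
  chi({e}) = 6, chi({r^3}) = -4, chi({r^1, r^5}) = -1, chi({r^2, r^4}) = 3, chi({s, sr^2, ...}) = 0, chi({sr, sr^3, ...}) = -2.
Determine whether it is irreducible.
Not irreducible (reducible): <chi, chi> = 7 > 1.

Argument: <chi, chi> = (1/|G|) sum_C |C| * |chi(C)|^2 = (1/12)[1*|6|^2 + 1*|-4|^2 + 2*|-1|^2 + 2*|3|^2 + 3*|0|^2 + 3*|-2|^2]
  = (1/12)[(36) + (16) + (2) + (18) + (0) + (12)] = 84/12 = 7.
A character is irreducible iff <chi, chi> = 1, so this representation is reducible.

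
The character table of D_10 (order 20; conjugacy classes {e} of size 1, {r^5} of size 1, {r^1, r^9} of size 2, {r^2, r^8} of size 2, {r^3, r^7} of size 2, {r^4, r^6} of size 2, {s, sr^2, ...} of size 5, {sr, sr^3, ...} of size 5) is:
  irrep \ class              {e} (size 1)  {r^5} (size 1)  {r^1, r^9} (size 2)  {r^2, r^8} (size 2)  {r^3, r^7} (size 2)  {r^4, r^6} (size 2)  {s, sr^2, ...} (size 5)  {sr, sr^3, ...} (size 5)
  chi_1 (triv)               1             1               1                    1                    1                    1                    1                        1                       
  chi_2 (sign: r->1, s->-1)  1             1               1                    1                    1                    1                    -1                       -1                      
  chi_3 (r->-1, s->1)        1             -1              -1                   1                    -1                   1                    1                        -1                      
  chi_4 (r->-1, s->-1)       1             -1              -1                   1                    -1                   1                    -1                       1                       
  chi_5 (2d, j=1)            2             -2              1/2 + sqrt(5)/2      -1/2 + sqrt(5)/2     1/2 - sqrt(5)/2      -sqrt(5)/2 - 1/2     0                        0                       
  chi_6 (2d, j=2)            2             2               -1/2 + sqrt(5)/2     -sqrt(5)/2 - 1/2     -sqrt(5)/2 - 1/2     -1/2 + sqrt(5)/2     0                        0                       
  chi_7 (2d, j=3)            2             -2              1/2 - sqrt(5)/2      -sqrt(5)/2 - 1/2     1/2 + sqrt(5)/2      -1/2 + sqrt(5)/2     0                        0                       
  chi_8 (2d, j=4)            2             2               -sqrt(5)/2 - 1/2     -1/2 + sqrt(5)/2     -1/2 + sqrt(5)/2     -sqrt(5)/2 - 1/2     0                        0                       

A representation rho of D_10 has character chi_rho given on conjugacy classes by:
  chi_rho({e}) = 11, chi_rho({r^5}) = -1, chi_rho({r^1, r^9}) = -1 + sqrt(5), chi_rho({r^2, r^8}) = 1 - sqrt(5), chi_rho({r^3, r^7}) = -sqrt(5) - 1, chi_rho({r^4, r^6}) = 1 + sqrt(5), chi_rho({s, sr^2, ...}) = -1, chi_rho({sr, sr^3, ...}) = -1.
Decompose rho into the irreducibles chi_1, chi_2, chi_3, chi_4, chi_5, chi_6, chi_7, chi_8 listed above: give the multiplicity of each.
Multiplicities: chi_1: 0, chi_2: 1, chi_3: 1, chi_4: 1, chi_5: 1, chi_6: 2, chi_7: 1, chi_8: 0.

Solution. Use <chi_rho, chi> = (1/|G|) sum_C |C| * chi_rho(C) * conj(chi(C)) with |G| = 20 for each irreducible chi in the table:
  <chi_rho, chi_1> = (1/20)[1*(11)*conj(1) + 1*(-1)*conj(1) + 2*(-1 + sqrt(5))*conj(1) + 2*(1 - sqrt(5))*conj(1) + 2*(-sqrt(5) - 1)*conj(1) + 2*(1 + sqrt(5))*conj(1) + 5*(-1)*conj(1) + 5*(-1)*conj(1)]
      = (1/20)[(11) + (-1) + (-2 + 2*sqrt(5)) + (2 - 2*sqrt(5)) + (-2*sqrt(5) - 2) + (2 + 2*sqrt(5)) + (-5) + (-5)] = 0/20 = 0
  <chi_rho, chi_2> = (1/20)[1*(11)*conj(1) + 1*(-1)*conj(1) + 2*(-1 + sqrt(5))*conj(1) + 2*(1 - sqrt(5))*conj(1) + 2*(-sqrt(5) - 1)*conj(1) + 2*(1 + sqrt(5))*conj(1) + 5*(-1)*conj(-1) + 5*(-1)*conj(-1)]
      = (1/20)[(11) + (-1) + (-2 + 2*sqrt(5)) + (2 - 2*sqrt(5)) + (-2*sqrt(5) - 2) + (2 + 2*sqrt(5)) + (5) + (5)] = 20/20 = 1
  <chi_rho, chi_3> = (1/20)[1*(11)*conj(1) + 1*(-1)*conj(-1) + 2*(-1 + sqrt(5))*conj(-1) + 2*(1 - sqrt(5))*conj(1) + 2*(-sqrt(5) - 1)*conj(-1) + 2*(1 + sqrt(5))*conj(1) + 5*(-1)*conj(1) + 5*(-1)*conj(-1)]
      = (1/20)[(11) + (1) + (2 - 2*sqrt(5)) + (2 - 2*sqrt(5)) + (2 + 2*sqrt(5)) + (2 + 2*sqrt(5)) + (-5) + (5)] = 20/20 = 1
  <chi_rho, chi_4> = (1/20)[1*(11)*conj(1) + 1*(-1)*conj(-1) + 2*(-1 + sqrt(5))*conj(-1) + 2*(1 - sqrt(5))*conj(1) + 2*(-sqrt(5) - 1)*conj(-1) + 2*(1 + sqrt(5))*conj(1) + 5*(-1)*conj(-1) + 5*(-1)*conj(1)]
      = (1/20)[(11) + (1) + (2 - 2*sqrt(5)) + (2 - 2*sqrt(5)) + (2 + 2*sqrt(5)) + (2 + 2*sqrt(5)) + (5) + (-5)] = 20/20 = 1
  <chi_rho, chi_5> = (1/20)[1*(11)*conj(2) + 1*(-1)*conj(-2) + 2*(-1 + sqrt(5))*conj(1/2 + sqrt(5)/2) + 2*(1 - sqrt(5))*conj(-1/2 + sqrt(5)/2) + 2*(-sqrt(5) - 1)*conj(1/2 - sqrt(5)/2) + 2*(1 + sqrt(5))*conj(-sqrt(5)/2 - 1/2) + 5*(-1)*conj(0) + 5*(-1)*conj(0)]
      = (1/20)[(22) + (2) + (4) + (-6 + 2*sqrt(5)) + (4) + (-6 - 2*sqrt(5)) + (0) + (0)] = 20/20 = 1
  <chi_rho, chi_6> = (1/20)[1*(11)*conj(2) + 1*(-1)*conj(2) + 2*(-1 + sqrt(5))*conj(-1/2 + sqrt(5)/2) + 2*(1 - sqrt(5))*conj(-sqrt(5)/2 - 1/2) + 2*(-sqrt(5) - 1)*conj(-sqrt(5)/2 - 1/2) + 2*(1 + sqrt(5))*conj(-1/2 + sqrt(5)/2) + 5*(-1)*conj(0) + 5*(-1)*conj(0)]
      = (1/20)[(22) + (-2) + (6 - 2*sqrt(5)) + (4) + (2*sqrt(5) + 6) + (4) + (0) + (0)] = 40/20 = 2
  <chi_rho, chi_7> = (1/20)[1*(11)*conj(2) + 1*(-1)*conj(-2) + 2*(-1 + sqrt(5))*conj(1/2 - sqrt(5)/2) + 2*(1 - sqrt(5))*conj(-sqrt(5)/2 - 1/2) + 2*(-sqrt(5) - 1)*conj(1/2 + sqrt(5)/2) + 2*(1 + sqrt(5))*conj(-1/2 + sqrt(5)/2) + 5*(-1)*conj(0) + 5*(-1)*conj(0)]
      = (1/20)[(22) + (2) + (-6 + 2*sqrt(5)) + (4) + (-6 - 2*sqrt(5)) + (4) + (0) + (0)] = 20/20 = 1
  <chi_rho, chi_8> = (1/20)[1*(11)*conj(2) + 1*(-1)*conj(2) + 2*(-1 + sqrt(5))*conj(-sqrt(5)/2 - 1/2) + 2*(1 - sqrt(5))*conj(-1/2 + sqrt(5)/2) + 2*(-sqrt(5) - 1)*conj(-1/2 + sqrt(5)/2) + 2*(1 + sqrt(5))*conj(-sqrt(5)/2 - 1/2) + 5*(-1)*conj(0) + 5*(-1)*conj(0)]
      = (1/20)[(22) + (-2) + (-4) + (-6 + 2*sqrt(5)) + (-4) + (-6 - 2*sqrt(5)) + (0) + (0)] = 0/20 = 0
Dimension check: dim(rho) = sum (mult * dim) = 0*1 + 1*1 + 1*1 + 1*1 + 1*2 + 2*2 + 1*2 + 0*2 = 11 = chi_rho(e) = 11.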